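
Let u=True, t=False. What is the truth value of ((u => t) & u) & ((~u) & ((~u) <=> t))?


Substitute u=True, t=False:
u => t = True => False = False
(u => t) & u = False & True = False
~u = False
~u = False
(~u) <=> t = False <=> False = True
(~u) & ((~u) <=> t) = False & True = False
((u => t) & u) & ((~u) & ((~u) <=> t)) = False & False = False

False


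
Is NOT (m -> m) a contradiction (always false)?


Truth table over {m}:
m | φ
-----
F | F
T | F
Every row is false.

Yes, it is a contradiction.


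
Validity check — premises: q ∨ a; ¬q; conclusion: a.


This matches the form of disjunctive syllogism: the conclusion follows in every model of the premises.

Valid.


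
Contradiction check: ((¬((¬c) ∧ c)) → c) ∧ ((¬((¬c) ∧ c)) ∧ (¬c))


Truth table over {c}:
c | φ
-----
F | F
T | F
Every row is false.

Yes, it is a contradiction.


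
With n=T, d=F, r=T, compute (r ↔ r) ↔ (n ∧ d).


Substitute n=T, d=F, r=T:
r ↔ r = T ↔ T = T
n ∧ d = T ∧ F = F
(r ↔ r) ↔ (n ∧ d) = T ↔ F = F

F


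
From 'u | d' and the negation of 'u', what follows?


Disjunctive syllogism: from (P ∨ Q) and ¬P, infer Q.
One disjunct, 'u', is ruled out; the other must hold.

d


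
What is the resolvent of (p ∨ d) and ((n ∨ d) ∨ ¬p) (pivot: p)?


The clauses contain complementary literals p and ¬p.
Resolution eliminates this pair and disjoins the remaining literals (merging duplicates).

(d ∨ n)


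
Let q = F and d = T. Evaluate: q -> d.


Implication is false only when antecedent is true and consequent is false.
Substitute: q=F, d=T.
F -> T evaluates to T.

T


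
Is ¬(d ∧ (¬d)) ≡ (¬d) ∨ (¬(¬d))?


Compare truth tables:
d | φ | ψ
---------
F | T | T
T | T | T
The columns φ and ψ agree on every row.

Yes, they are logically equivalent.


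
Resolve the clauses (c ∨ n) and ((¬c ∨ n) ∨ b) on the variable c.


The clauses contain complementary literals c and ¬c.
Resolution eliminates this pair and disjoins the remaining literals (merging duplicates).

(n ∨ b)


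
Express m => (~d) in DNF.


Step 1: Rewrite m → (¬d) as ¬m ∨ (¬d).

(~m) | (~d)


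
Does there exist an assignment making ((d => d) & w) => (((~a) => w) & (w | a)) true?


Search for a satisfying assignment over {a, d, w}.
Try a=False, d=False, w=False: the formula evaluates to True.
A satisfying assignment exists.

Satisfiable.


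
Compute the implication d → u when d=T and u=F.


Implication is false only when antecedent is true and consequent is false.
Substitute: d=T, u=F.
T → F evaluates to F.

F


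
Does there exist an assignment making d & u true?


Search for a satisfying assignment over {d, u}.
Try d=True, u=True: the formula evaluates to True.
A satisfying assignment exists.

Satisfiable.


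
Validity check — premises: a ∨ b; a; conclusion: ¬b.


This is affirming a disjunct (fallacy). There exist truth assignments where the premises are all true but the conclusion is false.

Invalid.


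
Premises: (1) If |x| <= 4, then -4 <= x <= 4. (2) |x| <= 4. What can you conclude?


Modus ponens: from (P → Q) and P, infer Q.
P = '|x| <= 4' is asserted, and P → Q holds, so Q follows.

-4 <= x <= 4.


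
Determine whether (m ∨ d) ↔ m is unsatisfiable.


Truth table over {d, m}:
d | m | φ
---------
F | F | T
T | F | F
F | T | T
T | T | T
Satisfying assignment at row 1: d=F, m=F gives T.

No, it is not a contradiction.


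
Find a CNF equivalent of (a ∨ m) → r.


Step 1: Rewrite as ¬(a ∨ m) ∨ r = (¬a ∧ ¬m) ∨ r.
Step 2: Distribute ∨ over ∧.

((¬a) ∨ r) ∧ ((¬m) ∨ r)


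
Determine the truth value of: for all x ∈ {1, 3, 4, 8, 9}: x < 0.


Evaluate the predicate on each element: 1:F, 3:F, 4:F, 8:F, 9:F.
Counterexample x = 1 fails the predicate.

F


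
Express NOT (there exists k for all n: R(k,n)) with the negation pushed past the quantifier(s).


Negation flips each quantifier (∀↔∃) and negates the inner predicate.
¬(there exists k for all n: φ) = for all k there exists n: ¬φ.

for all k there exists n: NOT(R(k,n))


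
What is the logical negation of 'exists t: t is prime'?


¬(forall x: φ) = exists x: ¬φ, and ¬(exists x: φ) = forall x: ¬φ.
Apply to the existential statement.

forall t: ~(t is prime)


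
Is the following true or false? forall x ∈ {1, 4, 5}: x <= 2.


Evaluate the predicate on each element: 1:True, 4:False, 5:False.
Counterexample x = 4 fails the predicate.

False


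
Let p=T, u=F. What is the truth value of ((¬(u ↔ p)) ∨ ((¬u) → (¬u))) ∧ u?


Substitute p=T, u=F:
u ↔ p = F ↔ T = F
¬(u ↔ p) = T
¬u = T
¬u = T
(¬u) → (¬u) = T → T = T
(¬(u ↔ p)) ∨ ((¬u) → (¬u)) = T ∨ T = T
((¬(u ↔ p)) ∨ ((¬u) → (¬u))) ∧ u = T ∧ F = F

F


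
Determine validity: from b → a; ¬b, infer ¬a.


This is denying the antecedent (fallacy). There exist truth assignments where the premises are all true but the conclusion is false.

Invalid.


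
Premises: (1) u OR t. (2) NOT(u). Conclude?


Disjunctive syllogism: from (P ∨ Q) and ¬P, infer Q.
One disjunct, 'u', is ruled out; the other must hold.

t


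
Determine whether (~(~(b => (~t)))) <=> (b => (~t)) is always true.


Build the truth table over {b, t}:
b | t | φ
---------
False | False | True
True | False | True
False | True | True
True | True | True
Every row evaluates to true.

Yes, it is a tautology.


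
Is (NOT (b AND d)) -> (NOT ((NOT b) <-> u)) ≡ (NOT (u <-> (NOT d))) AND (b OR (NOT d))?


Compare truth tables:
b | d | u | φ | ψ
-----------------
F | F | F | T | T
T | F | F | F | T
F | T | F | T | F
T | T | F | T | F
F | F | T | F | F
T | F | T | T | F
F | T | T | F | F
T | T | T | T | T
They differ at row 2 (b=T, d=F, u=F): φ=F but ψ=T.

No, they are not logically equivalent.


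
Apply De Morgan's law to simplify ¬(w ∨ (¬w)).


De Morgan: the negation of a disjunction is the conjunction of the negations.
Distribute ¬ across ∨, flipping it to ∧, and negate each literal.

(¬w) ∧ w


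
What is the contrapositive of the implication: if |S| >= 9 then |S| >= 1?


The contrapositive of (P → Q) is (¬Q → ¬P); it is logically equivalent to the original.
Here P = '|S| >= 9' and Q = '|S| >= 1'.

If not (|S| >= 1), then not (|S| >= 9).


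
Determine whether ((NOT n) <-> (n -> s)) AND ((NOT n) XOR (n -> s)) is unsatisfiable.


Truth table over {n, s}:
n | s | φ
---------
F | F | F
T | F | F
F | T | F
T | T | F
Every row is false.

Yes, it is a contradiction.


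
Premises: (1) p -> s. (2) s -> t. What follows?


Hypothetical syllogism: from (P → Q) and (Q → R), infer (P → R).
Chain the two implications through the shared middle term 's'.

p -> t


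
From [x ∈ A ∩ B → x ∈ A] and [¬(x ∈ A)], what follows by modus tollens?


Modus tollens: from (P → Q) and ¬Q, infer ¬P.
Q = 'x ∈ A' is denied; since P → Q, P must also fail.

Not (x ∈ A ∩ B).


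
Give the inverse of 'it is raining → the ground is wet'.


The inverse of (P → Q) is (¬P → ¬Q). It is equivalent to the converse, not to the original.
Here P = 'it is raining' and Q = 'the ground is wet'.

If not (it is raining), then not (the ground is wet).


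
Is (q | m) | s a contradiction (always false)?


Truth table over {m, q, s}:
m | q | s | φ
-------------
False | False | False | False
True | False | False | True
False | True | False | True
True | True | False | True
False | False | True | True
True | False | True | True
False | True | True | True
True | True | True | True
Satisfying assignment at row 2: m=True, q=False, s=False gives True.

No, it is not a contradiction.


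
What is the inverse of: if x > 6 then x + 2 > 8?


The inverse of (P → Q) is (¬P → ¬Q). It is equivalent to the converse, not to the original.
Here P = 'x > 6' and Q = 'x + 2 > 8'.

If not (x > 6), then not (x + 2 > 8).


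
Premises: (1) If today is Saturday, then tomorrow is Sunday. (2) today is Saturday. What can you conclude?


Modus ponens: from (P → Q) and P, infer Q.
P = 'today is Saturday' is asserted, and P → Q holds, so Q follows.

tomorrow is Sunday.


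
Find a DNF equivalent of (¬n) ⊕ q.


Step 1: (¬n) ⊕ q is true exactly when they disagree: ((¬n) ∧ ¬q) ∨ (¬(¬n) ∧ q).
Step 2: Eliminate any double negations (¬¬X = X).

((¬n) ∧ (¬q)) ∨ (n ∧ q)


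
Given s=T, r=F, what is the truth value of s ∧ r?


Conjunction is true only when both operands are true.
Substitute: s=T, r=F.
T ∧ F evaluates to F.

F


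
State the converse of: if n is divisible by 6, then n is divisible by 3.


The converse of (P → Q) is (Q → P). It is not in general equivalent to the original.
Here P = 'n is divisible by 6' and Q = 'n is divisible by 3'.

If n is divisible by 3, then n is divisible by 6.


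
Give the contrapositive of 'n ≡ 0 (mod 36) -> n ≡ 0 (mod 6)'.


The contrapositive of (P → Q) is (¬Q → ¬P); it is logically equivalent to the original.
Here P = 'n ≡ 0 (mod 36)' and Q = 'n ≡ 0 (mod 6)'.

If not (n ≡ 0 (mod 6)), then not (n ≡ 0 (mod 36)).


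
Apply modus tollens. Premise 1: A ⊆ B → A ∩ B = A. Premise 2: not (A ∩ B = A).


Modus tollens: from (P → Q) and ¬Q, infer ¬P.
Q = 'A ∩ B = A' is denied; since P → Q, P must also fail.

Not (A ⊆ B).


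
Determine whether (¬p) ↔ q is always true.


Build the truth table over {p, q}:
p | q | φ
---------
F | F | F
T | F | T
F | T | T
T | T | F
Counterexample at row 1: with p=F, q=F, the formula is F.

No, it is not a tautology.


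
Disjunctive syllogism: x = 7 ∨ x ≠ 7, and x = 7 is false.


Disjunctive syllogism: from (P ∨ Q) and ¬P, infer Q.
One disjunct, 'x = 7', is ruled out; the other must hold.

x ≠ 7


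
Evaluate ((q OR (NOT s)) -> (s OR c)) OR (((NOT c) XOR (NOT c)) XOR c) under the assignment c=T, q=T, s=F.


Substitute c=T, q=T, s=F:
NOT s = T
q OR (NOT s) = T OR T = T
s OR c = F OR T = T
(q OR (NOT s)) -> (s OR c) = T -> T = T
NOT c = F
NOT c = F
(NOT c) XOR (NOT c) = F XOR F = F
((NOT c) XOR (NOT c)) XOR c = F XOR T = T
((q OR (NOT s)) -> (s OR c)) OR (((NOT c) XOR (NOT c)) XOR c) = T OR T = T

T


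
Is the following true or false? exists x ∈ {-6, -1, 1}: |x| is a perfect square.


Evaluate the predicate on each element: -6:False, -1:True, 1:True.
Witness x = -1 satisfies the predicate.

True


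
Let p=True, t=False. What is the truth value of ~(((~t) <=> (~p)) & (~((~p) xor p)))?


Substitute p=True, t=False:
~t = True
~p = False
(~t) <=> (~p) = True <=> False = False
~p = False
(~p) xor p = False xor True = True
~((~p) xor p) = False
((~t) <=> (~p)) & (~((~p) xor p)) = False & False = False
~(((~t) <=> (~p)) & (~((~p) xor p))) = True

True


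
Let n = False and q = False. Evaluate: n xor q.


Exclusive or is true when exactly one operand is true.
Substitute: n=False, q=False.
False xor False evaluates to False.

False


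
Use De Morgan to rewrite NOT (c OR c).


De Morgan: the negation of a disjunction is the conjunction of the negations.
Distribute NOT across OR, flipping it to AND, and negate each literal.

(NOT c) AND (NOT c)


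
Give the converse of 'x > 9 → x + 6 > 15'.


The converse of (P → Q) is (Q → P). It is not in general equivalent to the original.
Here P = 'x > 9' and Q = 'x + 6 > 15'.

If x + 6 > 15, then x > 9.


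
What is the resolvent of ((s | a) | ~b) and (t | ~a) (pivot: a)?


The clauses contain complementary literals a and ~a.
Resolution eliminates this pair and disjoins the remaining literals (merging duplicates).

((s | ~b) | t)


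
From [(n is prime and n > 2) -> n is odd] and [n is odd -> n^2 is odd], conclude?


Hypothetical syllogism: from (P → Q) and (Q → R), infer (P → R).
Chain the two implications through the shared middle term 'n is odd'.

(n is prime and n > 2) -> n^2 is odd


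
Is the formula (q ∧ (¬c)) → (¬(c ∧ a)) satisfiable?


Search for a satisfying assignment over {a, c, q}.
Try a=F, c=F, q=F: the formula evaluates to T.
A satisfying assignment exists.

Satisfiable.


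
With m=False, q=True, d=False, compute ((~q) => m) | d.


Substitute m=False, q=True, d=False:
~q = False
(~q) => m = False => False = True
((~q) => m) | d = True | False = True

True


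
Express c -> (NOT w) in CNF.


Step 1: Rewrite c → (¬w) as ¬c ∨ (¬w).

(NOT c) OR (NOT w)


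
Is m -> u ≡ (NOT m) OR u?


Compare truth tables:
m | u | φ | ψ
-------------
F | F | T | T
T | F | F | F
F | T | T | T
T | T | T | T
The columns φ and ψ agree on every row.

Yes, they are logically equivalent.


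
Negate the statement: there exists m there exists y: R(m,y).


Negation flips each quantifier (∀↔∃) and negates the inner predicate.
¬(there exists m there exists y: φ) = for all m for all y: ¬φ.

for all m for all y: NOT(R(m,y))


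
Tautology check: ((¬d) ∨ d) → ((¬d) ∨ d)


Build the truth table over {d}:
d | φ
-----
F | T
T | T
Every row evaluates to true.

Yes, it is a tautology.


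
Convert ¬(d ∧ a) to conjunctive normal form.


Step 1: Apply De Morgan: ¬(d ∧ a) = ¬d ∨ ¬a.

(¬d) ∨ (¬a)


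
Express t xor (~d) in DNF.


Step 1: t ⊕ (¬d) is true exactly when they disagree: (t ∧ ¬(¬d)) ∨ (¬t ∧ (¬d)).
Step 2: Eliminate any double negations (¬¬X = X).

(t & d) | ((~t) & (~d))


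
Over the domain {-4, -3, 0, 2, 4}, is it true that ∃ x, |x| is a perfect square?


Evaluate the predicate on each element: -4:T, -3:F, 0:T, 2:F, 4:T.
Witness x = -4 satisfies the predicate.

T


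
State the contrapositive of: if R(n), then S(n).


The contrapositive of (P → Q) is (¬Q → ¬P); it is logically equivalent to the original.
Here P = 'R(n)' and Q = 'S(n)'.

If not (S(n)), then not (R(n)).


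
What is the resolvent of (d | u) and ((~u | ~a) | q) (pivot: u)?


The clauses contain complementary literals u and ~u.
Resolution eliminates this pair and disjoins the remaining literals (merging duplicates).

((d | q) | ~a)


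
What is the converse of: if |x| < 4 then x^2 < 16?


The converse of (P → Q) is (Q → P). It is not in general equivalent to the original.
Here P = '|x| < 4' and Q = 'x^2 < 16'.

If x^2 < 16, then |x| < 4.


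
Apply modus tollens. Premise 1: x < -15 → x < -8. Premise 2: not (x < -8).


Modus tollens: from (P → Q) and ¬Q, infer ¬P.
Q = 'x < -8' is denied; since P → Q, P must also fail.

Not (x < -15).


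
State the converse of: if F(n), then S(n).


The converse of (P → Q) is (Q → P). It is not in general equivalent to the original.
Here P = 'F(n)' and Q = 'S(n)'.

If S(n), then F(n).


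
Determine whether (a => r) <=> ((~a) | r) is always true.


Build the truth table over {a, r}:
a | r | φ
---------
False | False | True
True | False | True
False | True | True
True | True | True
Every row evaluates to true.

Yes, it is a tautology.


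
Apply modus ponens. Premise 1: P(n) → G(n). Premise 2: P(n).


Modus ponens: from (P → Q) and P, infer Q.
P = 'P(n)' is asserted, and P → Q holds, so Q follows.

G(n).


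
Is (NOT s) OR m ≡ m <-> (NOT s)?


Compare truth tables:
m | s | φ | ψ
-------------
F | F | T | F
T | F | T | T
F | T | F | T
T | T | T | F
They differ at row 1 (m=F, s=F): φ=T but ψ=F.

No, they are not logically equivalent.


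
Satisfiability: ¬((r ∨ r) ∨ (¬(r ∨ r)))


Check all 2 assignments over {r}:
r | φ
-----
F | F
T | F
No assignment makes the formula true.

Unsatisfiable.


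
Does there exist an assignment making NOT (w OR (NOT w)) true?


Check all 2 assignments over {w}:
w | φ
-----
F | F
T | F
No assignment makes the formula true.

Unsatisfiable.


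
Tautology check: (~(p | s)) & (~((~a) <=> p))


Build the truth table over {a, p, s}:
a | p | s | φ
-------------
False | False | False | True
True | False | False | False
False | True | False | False
True | True | False | False
False | False | True | False
True | False | True | False
False | True | True | False
True | True | True | False
Counterexample at row 2: with a=True, p=False, s=False, the formula is False.

No, it is not a tautology.


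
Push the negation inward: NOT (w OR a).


De Morgan: the negation of a disjunction is the conjunction of the negations.
Distribute NOT across OR, flipping it to AND, and negate each literal.

(NOT w) AND (NOT a)


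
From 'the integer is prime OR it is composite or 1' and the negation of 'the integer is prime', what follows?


Disjunctive syllogism: from (P ∨ Q) and ¬P, infer Q.
One disjunct, 'the integer is prime', is ruled out; the other must hold.

it is composite or 1


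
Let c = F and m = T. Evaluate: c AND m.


Conjunction is true only when both operands are true.
Substitute: c=F, m=T.
F AND T evaluates to F.

F


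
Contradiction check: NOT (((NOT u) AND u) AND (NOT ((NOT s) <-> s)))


Truth table over {s, u}:
s | u | φ
---------
F | F | T
T | F | T
F | T | T
T | T | T
Satisfying assignment at row 1: s=F, u=F gives T.

No, it is not a contradiction.


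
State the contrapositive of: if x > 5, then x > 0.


The contrapositive of (P → Q) is (¬Q → ¬P); it is logically equivalent to the original.
Here P = 'x > 5' and Q = 'x > 0'.

If not (x > 0), then not (x > 5).


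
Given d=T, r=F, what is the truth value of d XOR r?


Exclusive or is true when exactly one operand is true.
Substitute: d=T, r=F.
T XOR F evaluates to T.

T


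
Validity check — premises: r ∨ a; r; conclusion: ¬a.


This is affirming a disjunct (fallacy). There exist truth assignments where the premises are all true but the conclusion is false.

Invalid.


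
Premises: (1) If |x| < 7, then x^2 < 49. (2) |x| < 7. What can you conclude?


Modus ponens: from (P → Q) and P, infer Q.
P = '|x| < 7' is asserted, and P → Q holds, so Q follows.

x^2 < 49.


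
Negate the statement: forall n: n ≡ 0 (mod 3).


¬(forall x: φ) = exists x: ¬φ, and ¬(exists x: φ) = forall x: ¬φ.
Apply to the universal statement.

exists n: ~(n ≡ 0 (mod 3))


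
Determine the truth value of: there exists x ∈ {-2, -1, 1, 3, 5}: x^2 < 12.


Evaluate the predicate on each element: -2:T, -1:T, 1:T, 3:T, 5:F.
Witness x = -2 satisfies the predicate.

T


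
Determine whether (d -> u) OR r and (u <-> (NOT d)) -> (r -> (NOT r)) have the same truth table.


Compare truth tables:
d | r | u | φ | ψ
-----------------
F | F | F | T | T
T | F | F | F | T
F | T | F | T | T
T | T | F | T | F
F | F | T | T | T
T | F | T | T | T
F | T | T | T | F
T | T | T | T | T
They differ at row 2 (d=T, r=F, u=F): φ=F but ψ=T.

No, they are not logically equivalent.


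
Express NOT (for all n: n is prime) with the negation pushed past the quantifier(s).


¬(for all x: φ) = there exists x: ¬φ, and ¬(there exists x: φ) = for all x: ¬φ.
Apply to the universal statement.

there exists n: NOT(n is prime)


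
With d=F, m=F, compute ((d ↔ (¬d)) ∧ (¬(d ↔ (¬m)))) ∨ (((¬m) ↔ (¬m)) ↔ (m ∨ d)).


Substitute d=F, m=F:
… (earlier sub-steps elided)
¬m = T
d ↔ (¬m) = F ↔ T = F
¬(d ↔ (¬m)) = T
(d ↔ (¬d)) ∧ (¬(d ↔ (¬m))) = F ∧ T = F
¬m = T
¬m = T
(¬m) ↔ (¬m) = T ↔ T = T
m ∨ d = F ∨ F = F
((¬m) ↔ (¬m)) ↔ (m ∨ d) = T ↔ F = F
((d ↔ (¬d)) ∧ (¬(d ↔ (¬m)))) ∨ (((¬m) ↔ (¬m)) ↔ (m ∨ d)) = F ∨ F = F

F


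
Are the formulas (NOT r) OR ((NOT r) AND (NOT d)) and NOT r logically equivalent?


Compare truth tables:
d | r | φ | ψ
-------------
F | F | T | T
T | F | T | T
F | T | F | F
T | T | F | F
The columns φ and ψ agree on every row.

Yes, they are logically equivalent.


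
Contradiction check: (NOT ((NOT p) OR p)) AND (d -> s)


Truth table over {d, p, s}:
d | p | s | φ
-------------
F | F | F | F
T | F | F | F
F | T | F | F
T | T | F | F
F | F | T | F
T | F | T | F
F | T | T | F
T | T | T | F
Every row is false.

Yes, it is a contradiction.


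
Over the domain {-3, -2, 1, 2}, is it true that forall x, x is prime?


Evaluate the predicate on each element: -3:False, -2:False, 1:False, 2:True.
Counterexample x = -3 fails the predicate.

False


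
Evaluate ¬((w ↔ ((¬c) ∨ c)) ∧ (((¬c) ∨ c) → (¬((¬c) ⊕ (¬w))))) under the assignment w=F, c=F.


Substitute w=F, c=F:
… (earlier sub-steps elided)
w ↔ ((¬c) ∨ c) = F ↔ T = F
¬c = T
(¬c) ∨ c = T ∨ F = T
¬c = T
¬w = T
(¬c) ⊕ (¬w) = T ⊕ T = F
¬((¬c) ⊕ (¬w)) = T
((¬c) ∨ c) → (¬((¬c) ⊕ (¬w))) = T → T = T
(w ↔ ((¬c) ∨ c)) ∧ (((¬c) ∨ c) → (¬((¬c) ⊕ (¬w)))) = F ∧ T = F
¬((w ↔ ((¬c) ∨ c)) ∧ (((¬c) ∨ c) → (¬((¬c) ⊕ (¬w))))) = T

T


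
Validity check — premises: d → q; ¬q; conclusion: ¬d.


This matches the form of modus tollens: the conclusion follows in every model of the premises.

Valid.


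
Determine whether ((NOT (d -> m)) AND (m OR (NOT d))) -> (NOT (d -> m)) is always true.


Build the truth table over {d, m}:
d | m | φ
---------
F | F | T
T | F | T
F | T | T
T | T | T
Every row evaluates to true.

Yes, it is a tautology.


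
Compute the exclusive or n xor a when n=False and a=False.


Exclusive or is true when exactly one operand is true.
Substitute: n=False, a=False.
False xor False evaluates to False.

False


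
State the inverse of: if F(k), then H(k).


The inverse of (P → Q) is (¬P → ¬Q). It is equivalent to the converse, not to the original.
Here P = 'F(k)' and Q = 'H(k)'.

If not (F(k)), then not (H(k)).


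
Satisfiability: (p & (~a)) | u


Search for a satisfying assignment over {a, p, u}.
Try a=False, p=True, u=False: the formula evaluates to True.
A satisfying assignment exists.

Satisfiable.


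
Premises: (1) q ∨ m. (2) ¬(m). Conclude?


Disjunctive syllogism: from (P ∨ Q) and ¬P, infer Q.
One disjunct, 'm', is ruled out; the other must hold.

q


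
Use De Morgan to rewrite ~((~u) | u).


De Morgan: the negation of a disjunction is the conjunction of the negations.
Distribute ~ across |, flipping it to &, and negate each literal.

u & (~u)


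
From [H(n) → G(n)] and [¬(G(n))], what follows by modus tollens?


Modus tollens: from (P → Q) and ¬Q, infer ¬P.
Q = 'G(n)' is denied; since P → Q, P must also fail.

Not (H(n)).


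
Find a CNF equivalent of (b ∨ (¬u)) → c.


Step 1: Rewrite as ¬(b ∨ (¬u)) ∨ c = (¬b ∧ ¬(¬u)) ∨ c.
Step 2: Distribute ∨ over ∧.
Step 3: Eliminate any double negations (¬¬X = X).

((¬b) ∨ c) ∧ (u ∨ c)


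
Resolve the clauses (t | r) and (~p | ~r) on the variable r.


The clauses contain complementary literals r and ~r.
Resolution eliminates this pair and disjoins the remaining literals (merging duplicates).

(t | ~p)


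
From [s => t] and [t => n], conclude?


Hypothetical syllogism: from (P → Q) and (Q → R), infer (P → R).
Chain the two implications through the shared middle term 't'.

s => n


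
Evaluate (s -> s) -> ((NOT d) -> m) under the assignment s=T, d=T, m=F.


Substitute s=T, d=T, m=F:
s -> s = T -> T = T
NOT d = F
(NOT d) -> m = F -> F = T
(s -> s) -> ((NOT d) -> m) = T -> T = T

T


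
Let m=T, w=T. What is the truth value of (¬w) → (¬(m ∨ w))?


Substitute m=T, w=T:
¬w = F
m ∨ w = T ∨ T = T
¬(m ∨ w) = F
(¬w) → (¬(m ∨ w)) = F → F = T

T


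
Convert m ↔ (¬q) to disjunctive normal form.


Step 1: m ↔ (¬q) is true exactly when both agree: (m ∧ (¬q)) ∨ (¬m ∧ ¬(¬q)).
Step 2: Eliminate any double negations (¬¬X = X).

(m ∧ (¬q)) ∨ ((¬m) ∧ q)


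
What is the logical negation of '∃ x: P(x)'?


¬(∀ x: φ) = ∃ x: ¬φ, and ¬(∃ x: φ) = ∀ x: ¬φ.
Apply to the existential statement.

∀ x: ¬(P(x))


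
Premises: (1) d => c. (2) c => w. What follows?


Hypothetical syllogism: from (P → Q) and (Q → R), infer (P → R).
Chain the two implications through the shared middle term 'c'.

d => w


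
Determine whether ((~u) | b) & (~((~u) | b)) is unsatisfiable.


Truth table over {b, u}:
b | u | φ
---------
False | False | False
True | False | False
False | True | False
True | True | False
Every row is false.

Yes, it is a contradiction.


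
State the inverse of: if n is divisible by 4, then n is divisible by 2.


The inverse of (P → Q) is (¬P → ¬Q). It is equivalent to the converse, not to the original.
Here P = 'n is divisible by 4' and Q = 'n is divisible by 2'.

If not (n is divisible by 4), then not (n is divisible by 2).


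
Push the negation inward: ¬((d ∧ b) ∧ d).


De Morgan: the negation of a conjunction is the disjunction of the negations.
Distribute ¬ across ∧, flipping it to ∨, and negate each literal.

((¬d) ∨ (¬b)) ∨ (¬d)


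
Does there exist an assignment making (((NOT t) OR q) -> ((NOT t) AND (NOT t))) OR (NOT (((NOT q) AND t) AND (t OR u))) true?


Search for a satisfying assignment over {q, t, u}.
Try q=F, t=F, u=F: the formula evaluates to T.
A satisfying assignment exists.

Satisfiable.


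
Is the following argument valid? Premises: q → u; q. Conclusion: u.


This matches the form of modus ponens: the conclusion follows in every model of the premises.

Valid.


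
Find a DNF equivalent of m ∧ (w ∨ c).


Step 1: Distribute ∧ over ∨: m ∧ (w ∨ c) = (m ∧ w) ∨ (m ∧ c).

(m ∧ w) ∨ (m ∧ c)


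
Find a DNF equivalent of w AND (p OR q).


Step 1: Distribute ∧ over ∨: w ∧ (p ∨ q) = (w ∧ p) ∨ (w ∧ q).

(w AND p) OR (w AND q)


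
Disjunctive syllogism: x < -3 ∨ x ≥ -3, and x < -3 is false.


Disjunctive syllogism: from (P ∨ Q) and ¬P, infer Q.
One disjunct, 'x < -3', is ruled out; the other must hold.

x ≥ -3


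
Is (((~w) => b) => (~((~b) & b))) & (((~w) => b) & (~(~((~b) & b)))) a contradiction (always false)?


Truth table over {b, w}:
b | w | φ
---------
False | False | False
True | False | False
False | True | False
True | True | False
Every row is false.

Yes, it is a contradiction.


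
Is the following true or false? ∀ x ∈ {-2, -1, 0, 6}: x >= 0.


Evaluate the predicate on each element: -2:F, -1:F, 0:T, 6:T.
Counterexample x = -2 fails the predicate.

F


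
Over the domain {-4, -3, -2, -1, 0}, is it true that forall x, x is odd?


Evaluate the predicate on each element: -4:False, -3:True, -2:False, -1:True, 0:False.
Counterexample x = -4 fails the predicate.

False


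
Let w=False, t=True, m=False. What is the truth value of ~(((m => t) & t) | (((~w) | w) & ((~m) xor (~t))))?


Substitute w=False, t=True, m=False:
m => t = False => True = True
(m => t) & t = True & True = True
~w = True
(~w) | w = True | False = True
~m = True
~t = False
(~m) xor (~t) = True xor False = True
((~w) | w) & ((~m) xor (~t)) = True & True = True
((m => t) & t) | (((~w) | w) & ((~m) xor (~t))) = True | True = True
~(((m => t) & t) | (((~w) | w) & ((~m) xor (~t)))) = False

False


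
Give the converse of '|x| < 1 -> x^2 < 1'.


The converse of (P → Q) is (Q → P). It is not in general equivalent to the original.
Here P = '|x| < 1' and Q = 'x^2 < 1'.

If x^2 < 1, then |x| < 1.


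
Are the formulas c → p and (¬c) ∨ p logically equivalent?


Compare truth tables:
c | p | φ | ψ
-------------
F | F | T | T
T | F | F | F
F | T | T | T
T | T | T | T
The columns φ and ψ agree on every row.

Yes, they are logically equivalent.


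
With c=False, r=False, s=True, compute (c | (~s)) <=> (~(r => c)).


Substitute c=False, r=False, s=True:
~s = False
c | (~s) = False | False = False
r => c = False => False = True
~(r => c) = False
(c | (~s)) <=> (~(r => c)) = False <=> False = True

True


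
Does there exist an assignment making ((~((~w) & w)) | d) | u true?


Search for a satisfying assignment over {d, u, w}.
Try d=False, u=False, w=False: the formula evaluates to True.
A satisfying assignment exists.

Satisfiable.


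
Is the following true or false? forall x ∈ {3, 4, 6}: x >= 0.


Evaluate the predicate on each element: 3:True, 4:True, 6:True.
Every element satisfies the predicate.

True


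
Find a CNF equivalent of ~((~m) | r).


Step 1: Apply De Morgan: ¬((¬m) ∨ r) = ¬(¬m) ∧ ¬r.
Step 2: Eliminate any double negations (¬¬X = X).

m & (~r)


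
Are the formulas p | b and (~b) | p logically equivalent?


Compare truth tables:
b | p | φ | ψ
-------------
False | False | False | True
True | False | True | False
False | True | True | True
True | True | True | True
They differ at row 1 (b=False, p=False): φ=False but ψ=True.

No, they are not logically equivalent.


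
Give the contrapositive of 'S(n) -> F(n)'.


The contrapositive of (P → Q) is (¬Q → ¬P); it is logically equivalent to the original.
Here P = 'S(n)' and Q = 'F(n)'.

If not (F(n)), then not (S(n)).


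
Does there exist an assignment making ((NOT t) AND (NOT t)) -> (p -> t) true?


Search for a satisfying assignment over {p, t}.
Try p=F, t=F: the formula evaluates to T.
A satisfying assignment exists.

Satisfiable.


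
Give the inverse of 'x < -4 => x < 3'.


The inverse of (P → Q) is (¬P → ¬Q). It is equivalent to the converse, not to the original.
Here P = 'x < -4' and Q = 'x < 3'.

If not (x < -4), then not (x < 3).


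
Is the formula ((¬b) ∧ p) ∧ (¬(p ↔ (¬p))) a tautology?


Build the truth table over {b, p}:
b | p | φ
---------
F | F | F
T | F | F
F | T | T
T | T | F
Counterexample at row 1: with b=F, p=F, the formula is F.

No, it is not a tautology.


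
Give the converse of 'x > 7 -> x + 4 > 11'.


The converse of (P → Q) is (Q → P). It is not in general equivalent to the original.
Here P = 'x > 7' and Q = 'x + 4 > 11'.

If x + 4 > 11, then x > 7.


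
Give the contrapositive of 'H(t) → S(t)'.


The contrapositive of (P → Q) is (¬Q → ¬P); it is logically equivalent to the original.
Here P = 'H(t)' and Q = 'S(t)'.

If not (S(t)), then not (H(t)).


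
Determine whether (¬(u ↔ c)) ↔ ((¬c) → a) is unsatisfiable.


Truth table over {a, c, u}:
a | c | u | φ
-------------
F | F | F | T
T | F | F | F
F | T | F | T
T | T | F | T
F | F | T | F
T | F | T | T
F | T | T | F
T | T | T | F
Satisfying assignment at row 1: a=F, c=F, u=F gives T.

No, it is not a contradiction.


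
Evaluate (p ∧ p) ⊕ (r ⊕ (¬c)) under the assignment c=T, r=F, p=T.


Substitute c=T, r=F, p=T:
p ∧ p = T ∧ T = T
¬c = F
r ⊕ (¬c) = F ⊕ F = F
(p ∧ p) ⊕ (r ⊕ (¬c)) = T ⊕ F = T

T


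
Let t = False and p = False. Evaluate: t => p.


Implication is false only when antecedent is true and consequent is false.
Substitute: t=False, p=False.
False => False evaluates to True.

True


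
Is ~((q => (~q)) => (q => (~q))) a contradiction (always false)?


Truth table over {q}:
q | φ
-----
False | False
True | False
Every row is false.

Yes, it is a contradiction.


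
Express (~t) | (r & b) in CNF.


Step 1: Distribute ∨ over ∧: (¬t) ∨ (r ∧ b) = ((¬t) ∨ r) ∧ ((¬t) ∨ b).

((~t) | r) & ((~t) | b)


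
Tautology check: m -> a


Build the truth table over {a, m}:
a | m | φ
---------
F | F | T
T | F | T
F | T | F
T | T | T
Counterexample at row 3: with a=F, m=T, the formula is F.

No, it is not a tautology.


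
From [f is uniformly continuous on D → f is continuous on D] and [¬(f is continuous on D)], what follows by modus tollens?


Modus tollens: from (P → Q) and ¬Q, infer ¬P.
Q = 'f is continuous on D' is denied; since P → Q, P must also fail.

Not (f is uniformly continuous on D).


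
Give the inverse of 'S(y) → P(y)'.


The inverse of (P → Q) is (¬P → ¬Q). It is equivalent to the converse, not to the original.
Here P = 'S(y)' and Q = 'P(y)'.

If not (S(y)), then not (P(y)).


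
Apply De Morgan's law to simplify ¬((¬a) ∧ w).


De Morgan: the negation of a conjunction is the disjunction of the negations.
Distribute ¬ across ∧, flipping it to ∨, and negate each literal.

a ∨ (¬w)


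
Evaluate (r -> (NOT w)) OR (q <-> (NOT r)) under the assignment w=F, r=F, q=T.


Substitute w=F, r=F, q=T:
NOT w = T
r -> (NOT w) = F -> T = T
NOT r = T
q <-> (NOT r) = T <-> T = T
(r -> (NOT w)) OR (q <-> (NOT r)) = T OR T = T

T


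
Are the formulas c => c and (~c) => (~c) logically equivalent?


Compare truth tables:
c | φ | ψ
---------
False | True | True
True | True | True
The columns φ and ψ agree on every row.

Yes, they are logically equivalent.


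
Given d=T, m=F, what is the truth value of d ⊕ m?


Exclusive or is true when exactly one operand is true.
Substitute: d=T, m=F.
T ⊕ F evaluates to T.

T


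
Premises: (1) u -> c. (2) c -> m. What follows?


Hypothetical syllogism: from (P → Q) and (Q → R), infer (P → R).
Chain the two implications through the shared middle term 'c'.

u -> m


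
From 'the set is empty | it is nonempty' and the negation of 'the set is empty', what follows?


Disjunctive syllogism: from (P ∨ Q) and ¬P, infer Q.
One disjunct, 'the set is empty', is ruled out; the other must hold.

it is nonempty


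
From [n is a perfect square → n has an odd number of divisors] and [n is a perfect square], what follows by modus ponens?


Modus ponens: from (P → Q) and P, infer Q.
P = 'n is a perfect square' is asserted, and P → Q holds, so Q follows.

n has an odd number of divisors.


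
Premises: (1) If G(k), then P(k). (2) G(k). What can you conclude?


Modus ponens: from (P → Q) and P, infer Q.
P = 'G(k)' is asserted, and P → Q holds, so Q follows.

P(k).


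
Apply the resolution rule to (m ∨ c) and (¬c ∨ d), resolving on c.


The clauses contain complementary literals c and ¬c.
Resolution eliminates this pair and disjoins the remaining literals (merging duplicates).

(m ∨ d)


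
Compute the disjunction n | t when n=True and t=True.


Disjunction is false only when both operands are false.
Substitute: n=True, t=True.
True | True evaluates to True.

True


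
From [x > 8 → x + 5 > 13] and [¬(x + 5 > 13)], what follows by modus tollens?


Modus tollens: from (P → Q) and ¬Q, infer ¬P.
Q = 'x + 5 > 13' is denied; since P → Q, P must also fail.

Not (x > 8).


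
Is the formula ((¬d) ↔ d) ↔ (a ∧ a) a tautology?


Build the truth table over {a, d}:
a | d | φ
---------
F | F | T
T | F | F
F | T | T
T | T | F
Counterexample at row 2: with a=T, d=F, the formula is F.

No, it is not a tautology.


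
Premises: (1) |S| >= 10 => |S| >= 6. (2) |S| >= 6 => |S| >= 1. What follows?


Hypothetical syllogism: from (P → Q) and (Q → R), infer (P → R).
Chain the two implications through the shared middle term '|S| >= 6'.

|S| >= 10 => |S| >= 1


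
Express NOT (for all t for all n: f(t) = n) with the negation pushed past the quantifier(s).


Negation flips each quantifier (∀↔∃) and negates the inner predicate.
¬(for all t for all n: φ) = there exists t there exists n: ¬φ.

there exists t there exists n: NOT(f(t) = n)


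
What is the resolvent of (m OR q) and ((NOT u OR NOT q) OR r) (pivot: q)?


The clauses contain complementary literals q and NOTq.
Resolution eliminates this pair and disjoins the remaining literals (merging duplicates).

((m OR NOT u) OR r)


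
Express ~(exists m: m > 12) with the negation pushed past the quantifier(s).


¬(forall x: φ) = exists x: ¬φ, and ¬(exists x: φ) = forall x: ¬φ.
Apply to the existential statement.

forall m: ~(m > 12)


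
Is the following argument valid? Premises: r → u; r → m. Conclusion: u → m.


This is (no valid rule). There exist truth assignments where the premises are all true but the conclusion is false.

Invalid.


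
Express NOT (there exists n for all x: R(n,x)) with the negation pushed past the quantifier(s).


Negation flips each quantifier (∀↔∃) and negates the inner predicate.
¬(there exists n for all x: φ) = for all n there exists x: ¬φ.

for all n there exists x: NOT(R(n,x))


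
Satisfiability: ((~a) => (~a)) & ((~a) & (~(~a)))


Check all 2 assignments over {a}:
a | φ
-----
False | False
True | False
No assignment makes the formula true.

Unsatisfiable.


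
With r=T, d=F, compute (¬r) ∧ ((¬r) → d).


Substitute r=T, d=F:
¬r = F
¬r = F
(¬r) → d = F → F = T
(¬r) ∧ ((¬r) → d) = F ∧ T = F

F


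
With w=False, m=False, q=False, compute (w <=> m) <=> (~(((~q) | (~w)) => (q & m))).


Substitute w=False, m=False, q=False:
w <=> m = False <=> False = True
~q = True
~w = True
(~q) | (~w) = True | True = True
q & m = False & False = False
((~q) | (~w)) => (q & m) = True => False = False
~(((~q) | (~w)) => (q & m)) = True
(w <=> m) <=> (~(((~q) | (~w)) => (q & m))) = True <=> True = True

True


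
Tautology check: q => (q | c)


Build the truth table over {c, q}:
c | q | φ
---------
False | False | True
True | False | True
False | True | True
True | True | True
Every row evaluates to true.

Yes, it is a tautology.


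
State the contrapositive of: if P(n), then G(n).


The contrapositive of (P → Q) is (¬Q → ¬P); it is logically equivalent to the original.
Here P = 'P(n)' and Q = 'G(n)'.

If not (G(n)), then not (P(n)).


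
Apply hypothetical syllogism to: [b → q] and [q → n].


Hypothetical syllogism: from (P → Q) and (Q → R), infer (P → R).
Chain the two implications through the shared middle term 'q'.

b → n


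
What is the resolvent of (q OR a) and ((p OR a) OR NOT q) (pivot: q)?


The clauses contain complementary literals q and NOTq.
Resolution eliminates this pair and disjoins the remaining literals (merging duplicates).

(a OR p)


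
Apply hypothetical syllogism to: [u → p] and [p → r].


Hypothetical syllogism: from (P → Q) and (Q → R), infer (P → R).
Chain the two implications through the shared middle term 'p'.

u → r


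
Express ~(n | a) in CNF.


Step 1: Apply De Morgan: ¬(n ∨ a) = ¬n ∧ ¬a.

(~n) & (~a)


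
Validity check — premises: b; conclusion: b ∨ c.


This matches the form of disjunction introduction: the conclusion follows in every model of the premises.

Valid.


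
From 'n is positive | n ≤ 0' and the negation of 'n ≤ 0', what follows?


Disjunctive syllogism: from (P ∨ Q) and ¬P, infer Q.
One disjunct, 'n ≤ 0', is ruled out; the other must hold.

n is positive


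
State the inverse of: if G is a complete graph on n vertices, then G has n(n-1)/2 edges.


The inverse of (P → Q) is (¬P → ¬Q). It is equivalent to the converse, not to the original.
Here P = 'G is a complete graph on n vertices' and Q = 'G has n(n-1)/2 edges'.

If not (G is a complete graph on n vertices), then not (G has n(n-1)/2 edges).


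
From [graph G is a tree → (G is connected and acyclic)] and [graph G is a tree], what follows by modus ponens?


Modus ponens: from (P → Q) and P, infer Q.
P = 'graph G is a tree' is asserted, and P → Q holds, so Q follows.

(G is connected and acyclic).


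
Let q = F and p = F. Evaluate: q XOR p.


Exclusive or is true when exactly one operand is true.
Substitute: q=F, p=F.
F XOR F evaluates to F.

F


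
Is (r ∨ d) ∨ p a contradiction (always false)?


Truth table over {d, p, r}:
d | p | r | φ
-------------
F | F | F | F
T | F | F | T
F | T | F | T
T | T | F | T
F | F | T | T
T | F | T | T
F | T | T | T
T | T | T | T
Satisfying assignment at row 2: d=T, p=F, r=F gives T.

No, it is not a contradiction.
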